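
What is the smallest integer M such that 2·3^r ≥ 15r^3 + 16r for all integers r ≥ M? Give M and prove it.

M = 8

At r = 7: 4374 < 5257, so the inequality fails and M ≥ 8. We prove 2·3^r ≥ 15r^3 + 16r for all r ≥ 8.
For the base case r = 8: 2·3^r = 13122 and 15r^3 + 16r = 7808, so 13122 ≥ 7808.
Inductive step: suppose the statement holds for some m ≥ 8, so 2·3^m ≥ 15m^3 + 16m.
Then 2·3^(m + 1) = 3·(2·3^m) ≥ 3·(15m^3 + 16m).
Also, for m ≥ 8 we have 3·(15m^3 + 16m) ≥ 15(m+1)^3 + 16(m+1), since 3·(15m^3 + 16m) − (15(m+1)^3 + 16(m+1)) = 30m^3 - 45m^2 - 13m - 31, which is nonnegative for all m ≥ 8.
Combining, 2·3^(m + 1) ≥ 15(m+1)^3 + 16(m+1).
Hence, by induction on r, the claim holds for every r ≥ 8.
Hence the smallest such M is 8.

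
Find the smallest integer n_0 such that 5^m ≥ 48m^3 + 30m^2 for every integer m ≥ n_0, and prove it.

At m = 5: 3125 < 6750, so the inequality fails and n_0 ≥ 6. We prove 5^m ≥ 48m^3 + 30m^2 for all m ≥ 6.
For the base case m = 6: 5^m = 15625 and 48m^3 + 30m^2 = 11448, so 15625 ≥ 11448.
Inductive step: suppose the statement holds for some r ≥ 6, so 5^r ≥ 48r^3 + 30r^2.
Then 5^(r + 1) = 5·(5^r) ≥ 5·(48r^3 + 30r^2).
Also, for r ≥ 6 we have 5·(48r^3 + 30r^2) ≥ 48(r+1)^3 + 30(r+1)^2, since 5·(48r^3 + 30r^2) − (48(r+1)^3 + 30(r+1)^2) = 192r^3 - 24r^2 - 204r - 78, which is nonnegative for all r ≥ 6.
Combining, 5^(r + 1) ≥ 48(r+1)^3 + 30(r+1)^2.
By the principle of mathematical induction, the result holds for all m ≥ 6.
Hence the smallest such n_0 is 6.

n_0 = 6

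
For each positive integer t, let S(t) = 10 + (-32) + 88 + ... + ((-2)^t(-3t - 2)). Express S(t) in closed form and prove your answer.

S(t) = -2(-2)^t(t + 1) + 2

We claim S(t) = -2(-2)^t(t + 1) + 2 for all t ≥ 1.
Base case (t = 1): S(1) = 10, and the closed form gives 10. They agree.
Suppose the result is true for t = k, so S(k) = -2(-2)^k(k + 1) + 2.
Then S(k+1) = S(k) + (2(-2)^k(3k + 5)) = (-2(-2)^k(k + 1) + 2) + (2(-2)^k(3k + 5)).
Simplifying, S(k+1) = 4(-2)^k·k + 8(-2)^k + 2 = -2(-2)^(k+1)((k+1) + 1) + 2,
which is the closed form with t = k+1.
This completes the induction.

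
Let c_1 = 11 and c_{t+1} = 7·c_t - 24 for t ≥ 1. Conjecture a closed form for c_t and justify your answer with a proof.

Computing the first terms: c_1 = 11, c_2 = 53, c_3 = 347. This suggests c_t = 7^t + 4.
For the base case t = 1: the formula gives 11 = 11 = c_1.
Suppose the result is true for t = m, so c_m = 7^m + 4.
Then c_{m+1} = 7·c_m - 24 = 7·(7^m + 4) - 24 = 7^(m + 1) + 4,
which is the claimed formula at t = m+1.
This completes the induction.

c_t = 7^t + 4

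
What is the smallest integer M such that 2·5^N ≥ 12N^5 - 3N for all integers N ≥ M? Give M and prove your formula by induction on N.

At N = 7: 156250 < 201663, so the inequality fails and M ≥ 8. We prove 2·5^N ≥ 12N^5 - 3N for all N ≥ 8.
For the base case N = 8: 2·5^N = 781250 and 12N^5 - 3N = 393192, so 781250 ≥ 393192.
Suppose the result is true for N = j, so 2·5^j ≥ 12j^5 - 3j.
Then 2·5^(j + 1) = 5·(2·5^j) ≥ 5·(12j^5 - 3j).
Also, for j ≥ 8 we have 5·(12j^5 - 3j) ≥ 12(j+1)^5 - 3(j+1), since 5·(12j^5 - 3j) − (12(j+1)^5 - 3(j+1)) = 48j^5 - 60j^4 - 120j^3 - 120j^2 - 72j - 9, which is nonnegative for all j ≥ 8.
Combining, 2·5^(j + 1) ≥ 12(j+1)^5 - 3(j+1).
Hence, by induction on N, the claim holds for every N ≥ 8.
Hence the smallest such M is 8.

M = 8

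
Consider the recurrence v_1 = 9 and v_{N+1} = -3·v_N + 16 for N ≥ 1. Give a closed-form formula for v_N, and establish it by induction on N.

v_N = 5(-3)^(N - 1) + 4

Computing the first terms: v_1 = 9, v_2 = -11, v_3 = 49. This suggests v_N = 5(-3)^(N - 1) + 4.
For the base case N = 1: the formula gives 9 = 9 = v_1.
For the inductive step, assume it holds for an arbitrary j ≥ 1, so v_j = 5(-3)^(j - 1) + 4.
Then v_{j+1} = -3·v_j + 16 = -3·(5(-3)^(j - 1) + 4) + 16 = 5(-3)^j + 4 = 5(-3)^((j+1) - 1) + 4,
which is the claimed formula at N = j+1.
This completes the induction.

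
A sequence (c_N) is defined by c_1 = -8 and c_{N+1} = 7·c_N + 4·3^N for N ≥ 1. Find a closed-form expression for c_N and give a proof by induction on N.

c_N = -3^N - 5·7^(N - 1)

Computing the first terms: c_1 = -8, c_2 = -44, c_3 = -272. This suggests c_N = -3^N - 5·7^(N - 1).
Base case (N = 1): the formula gives -8 = -8 = c_1.
Suppose the result is true for N = k, so c_k = -3^k - 5·7^(k - 1).
Then c_{k+1} = 7·c_k + 4·3^k = 7·(-3^k - 5·7^(k - 1)) + 4·3^k = -3^(k + 1) - 5·7^k = -3^(k+1) - 5·7^((k+1) - 1),
which is the claimed formula at N = k+1.
By induction, the statement is established for all N ≥ 1.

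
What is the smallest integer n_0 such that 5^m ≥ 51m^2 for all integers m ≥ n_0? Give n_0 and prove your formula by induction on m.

At m = 4: 625 < 816, so the inequality fails and n_0 ≥ 5. We prove 5^m ≥ 51m^2 for all m ≥ 5.
Base step (m = 5): 5^m = 3125 and 51m^2 = 1275, so 3125 ≥ 1275.
Inductive step: suppose the statement holds for some r ≥ 5, so 5^r ≥ 51r^2.
Then 5^(r + 1) = 5·(5^r) ≥ 5·(51r^2).
Also, for r ≥ 5 we have 5·(51r^2) ≥ 51(r+1)^2, since 5 ≥ (1 + 1/r)^2 for all r ≥ 5.
Combining, 5^(r + 1) ≥ 51(r+1)^2.
By the principle of mathematical induction, the result holds for all m ≥ 5.
Hence the smallest such n_0 is 5.

n_0 = 5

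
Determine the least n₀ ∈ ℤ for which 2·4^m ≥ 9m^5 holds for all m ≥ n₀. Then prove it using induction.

n₀ = 10

At m = 9: 524288 < 531441, so the inequality fails and n₀ ≥ 10. We prove 2·4^m ≥ 9m^5 for all m ≥ 10.
For the base case m = 10: 2·4^m = 2097152 and 9m^5 = 900000, so 2097152 ≥ 900000.
Inductive step: assume the claim holds for m = j, so 2·4^j ≥ 9j^5.
Then 2·4^(j + 1) = 4·(2·4^j) ≥ 4·(9j^5).
Also, for j ≥ 10 we have 4·(9j^5) ≥ 9(j+1)^5, since 4 ≥ (1 + 1/j)^5 for all j ≥ 10.
Combining, 2·4^(j + 1) ≥ 9(j+1)^5.
Hence, by induction on m, the claim holds for every m ≥ 10.
Hence the smallest such n₀ is 10.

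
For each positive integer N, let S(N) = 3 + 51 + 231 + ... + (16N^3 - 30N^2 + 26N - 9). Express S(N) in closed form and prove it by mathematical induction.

S(N) = N(2N - 1)(2N^2 + 1)

We claim S(N) = N(2N - 1)(2N^2 + 1) for all N ≥ 1.
Base step (N = 1): S(1) = 3, and the closed form gives 3. They agree.
For the inductive step, assume it holds for an arbitrary j ≥ 1, so S(j) = j(4j^3 - 2j^2 + 2j - 1).
Then S(j+1) = S(j) + (16j^3 + 18j^2 + 14j + 3) = (j(4j^3 - 2j^2 + 2j - 1)) + (16j^3 + 18j^2 + 14j + 3).
Simplifying, S(j+1) = (j + 1)(2j + 1)(2j^2 + 4j + 3) = (j+1)(2(j+1) - 1)(2(j+1)^2 + 1),
which is the closed form with N = j+1.
By the principle of mathematical induction, the result holds for all N ≥ 1.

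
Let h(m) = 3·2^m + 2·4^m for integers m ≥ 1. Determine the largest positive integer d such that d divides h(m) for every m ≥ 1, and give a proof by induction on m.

Computing the first values: h(1) = 14 and h(2) = 44; gcd(14, 44) = 2, so d ≤ 2.
We prove 2 | 3·2^m + 2·4^m for all m ≥ 1 by induction on m.
Base case (m = 1): h(1) = 14 = 2·(7), so 2 | h(1).
Inductive step: suppose the statement holds for some r ≥ 1, i.e. 2 | h(r). Then
h(r+1) − 4·h(r) = (3·2^(r+1) + 2·4^(r+1)) − 4·(3·2^r + 2·4^r) = (3)·2^r·(2 − 4) = (-6)·2^r. Since 2 | h(r) by the inductive hypothesis, 2 | 4·h(r); and 2 | -6 since -6 = 2·-3. Therefore 2 | h(r+1).
Hence, by induction on m, the claim holds for every m ≥ 1.
Therefore the largest such d is 2.

d = 2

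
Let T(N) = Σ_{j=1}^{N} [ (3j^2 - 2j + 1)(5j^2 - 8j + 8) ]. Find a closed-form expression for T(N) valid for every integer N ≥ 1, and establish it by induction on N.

T(N) = N(3N^4 - N^3 + 3N^2 + 2N + 3)

We claim T(N) = N(3N^4 - N^3 + 3N^2 + 2N + 3) for all N ≥ 1.
When N = 1: T(1) = 10, and the closed form gives 10. They agree.
Inductive step: suppose the statement holds for some j ≥ 1, so T(j) = j(3j^4 - j^3 + 3j^2 + 2j + 3).
Then T(j+1) = T(j) + (15j^4 + 26j^3 + 33j^2 + 24j + 10) = (j(3j^4 - j^3 + 3j^2 + 2j + 3)) + (15j^4 + 26j^3 + 33j^2 + 24j + 10).
Simplifying, T(j+1) = (j + 1)(3j^4 + 11j^3 + 18j^2 + 17j + 10) = (j+1)(3(j+1)^4 - (j+1)^3 + 3(j+1)^2 + 2(j+1) + 3),
which is the closed form with N = j+1.
By the principle of mathematical induction, the result holds for all N ≥ 1.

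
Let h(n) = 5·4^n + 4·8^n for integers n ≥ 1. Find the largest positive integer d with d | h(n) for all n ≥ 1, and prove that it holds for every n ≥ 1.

Computing the first values: h(1) = 52 and h(2) = 336; gcd(52, 336) = 4, so d ≤ 4.
We prove 4 | 5·4^n + 4·8^n for all n ≥ 1 by induction on n.
Base step (n = 1): h(1) = 52 = 4·(13), so 4 | h(1).
Suppose the result is true for n = r, i.e. 4 | h(r). Then
h(r+1) − 8·h(r) = (5·4^(r+1) + 4·8^(r+1)) − 8·(5·4^r + 4·8^r) = (5)·4^r·(4 − 8) = (-20)·4^r. Since 4 | h(r) by the inductive hypothesis, 4 | 8·h(r); and 4 | -20 since -20 = 4·-5. Therefore 4 | h(r+1).
By induction, the statement is established for all n ≥ 1.
Therefore the largest such d is 4.

d = 4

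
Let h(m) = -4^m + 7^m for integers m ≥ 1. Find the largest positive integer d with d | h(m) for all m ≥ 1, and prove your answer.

Computing the first values: h(1) = 3 and h(2) = 33; gcd(3, 33) = 3, so d ≤ 3.
We prove 3 | -4^m + 7^m for all m ≥ 1 by induction on m.
When m = 1: h(1) = 3 = 3·(1), so 3 | h(1).
For the inductive step, assume it holds for an arbitrary r ≥ 1, i.e. 3 | h(r). Then
7^{r+1} − 4^{r+1} = 7·7^r − 4·4^r = 7·(7^r − 4^r) + (3)·4^r. The first term is divisible by 3 by the inductive hypothesis, and the second term (3)·4^r is divisible by 3 since 3 | 3. Hence 3 | h(r+1).
This completes the induction.
Therefore the largest such d is 3.

d = 3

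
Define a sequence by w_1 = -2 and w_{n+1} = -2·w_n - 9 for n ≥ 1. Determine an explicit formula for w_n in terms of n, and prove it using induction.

w_n = (-2)^(n - 1) - 3

Computing the first terms: w_1 = -2, w_2 = -5, w_3 = 1. This suggests w_n = (-2)^(n - 1) - 3.
When n = 1: the formula gives -2 = -2 = w_1.
Suppose the result is true for n = k, so w_k = (-2)^(k - 1) - 3.
Then w_{k+1} = -2·w_k - 9 = -2·((-2)^(k - 1) - 3) - 9 = (-2)^k - 3 = (-2)^((k+1) - 1) - 3,
which is the claimed formula at n = k+1.
Hence, by induction on n, the claim holds for every n ≥ 1.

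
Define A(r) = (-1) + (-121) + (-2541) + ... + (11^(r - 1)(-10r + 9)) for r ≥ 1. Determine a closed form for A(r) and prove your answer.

We claim A(r) = 11^r(-r + 1) - 1 for all r ≥ 1.
Base step (r = 1): A(1) = -1, and the closed form gives -1. They agree.
Inductive step: assume the claim holds for r = p, so A(p) = 11^p(-p + 1) - 1.
Then A(p+1) = A(p) + (11^p(-10p - 1)) = (11^p(-p + 1) - 1) + (11^p(-10p - 1)).
Simplifying, A(p+1) = -11·11^p·p - 1 = 11^(p+1)(-(p+1) + 1) - 1,
which is the closed form with r = p+1.
Hence, by induction on r, the claim holds for every r ≥ 1.

A(r) = 11^r(-r + 1) - 1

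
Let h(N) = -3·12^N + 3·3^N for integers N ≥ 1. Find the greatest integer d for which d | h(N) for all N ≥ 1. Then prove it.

Computing the first values: h(1) = -27 and h(2) = -405; gcd(-27, -405) = 27, so d ≤ 27.
We prove 27 | -3·12^N + 3·3^N for all N ≥ 1 by induction on N.
Base case (N = 1): h(1) = -27 = 27·(-1), so 27 | h(1).
Inductive step: assume the claim holds for N = i, i.e. 27 | h(i). Then
h(i+1) − 12·h(i) = (-3·12^(i+1) + 3·3^(i+1)) − 12·(-3·12^i + 3·3^i) = (3)·3^i·(3 − 12) = (-27)·3^i. Since 27 | h(i) by the inductive hypothesis, 27 | 12·h(i); and 27 | -27 since -27 = 27·-1. Therefore 27 | h(i+1).
This completes the induction.
Therefore the largest such d is 27.

d = 27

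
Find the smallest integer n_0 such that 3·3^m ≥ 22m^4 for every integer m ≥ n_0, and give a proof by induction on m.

At m = 10: 177147 < 220000, so the inequality fails and n_0 ≥ 11. We prove 3·3^m ≥ 22m^4 for all m ≥ 11.
For the base case m = 11: 3·3^m = 531441 and 22m^4 = 322102, so 531441 ≥ 322102.
For the inductive step, assume it holds for an arbitrary j ≥ 11, so 3·3^j ≥ 22j^4.
Then 3·3^(j + 1) = 3·(3·3^j) ≥ 3·(22j^4).
Also, for j ≥ 11 we have 3·(22j^4) ≥ 22(j+1)^4, since 3 ≥ (1 + 1/j)^4 for all j ≥ 11.
Combining, 3·3^(j + 1) ≥ 22(j+1)^4.
By induction, the statement is established for all m ≥ 11.
Hence the smallest such n_0 is 11.

n_0 = 11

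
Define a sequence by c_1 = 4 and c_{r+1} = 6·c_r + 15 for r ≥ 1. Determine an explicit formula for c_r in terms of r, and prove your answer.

c_r = 7·6^(r - 1) - 3

Computing the first terms: c_1 = 4, c_2 = 39, c_3 = 249. This suggests c_r = 7·6^(r - 1) - 3.
When r = 1: the formula gives 4 = 4 = c_1.
For the inductive step, assume it holds for an arbitrary i ≥ 1, so c_i = 7·6^(i - 1) - 3.
Then c_{i+1} = 6·c_i + 15 = 6·(7·6^(i - 1) - 3) + 15 = 7·6^i - 3 = 7·6^((i+1) - 1) - 3,
which is the claimed formula at r = i+1.
By induction, the statement is established for all r ≥ 1.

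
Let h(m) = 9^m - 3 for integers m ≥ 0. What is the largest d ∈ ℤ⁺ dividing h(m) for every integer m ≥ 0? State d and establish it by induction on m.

d = 2

Computing the first values: h(0) = -2 and h(1) = 6; gcd(-2, 6) = 2, so d ≤ 2.
We prove 2 | 9^m - 3 for all m ≥ 0 by induction on m.
Base step (m = 0): h(0) = -2 = 2·(-1), so 2 | h(0).
Inductive step: assume the claim holds for m = p, i.e. 2 | h(p). Then
h(p+1) = 9^(p+1) - 3 = 9·(9^p - 3) + 24 = 9·h(p) + 24. The first term is divisible by 2 by the inductive hypothesis, and 24 is divisible by 2. Hence 2 | h(p+1).
By induction, the statement is established for all m ≥ 0.
Therefore the largest such d is 2.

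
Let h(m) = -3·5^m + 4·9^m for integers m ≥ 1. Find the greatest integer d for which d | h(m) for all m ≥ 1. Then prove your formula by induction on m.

d = 3

Computing the first values: h(1) = 21 and h(2) = 249; gcd(21, 249) = 3, so d ≤ 3.
We prove 3 | -3·5^m + 4·9^m for all m ≥ 1 by induction on m.
When m = 1: h(1) = 21 = 3·(7), so 3 | h(1).
For the inductive step, assume it holds for an arbitrary k ≥ 1, i.e. 3 | h(k). Then
h(k+1) − 9·h(k) = (-3·5^(k+1) + 4·9^(k+1)) − 9·(-3·5^k + 4·9^k) = (-3)·5^k·(5 − 9) = (12)·5^k. Since 3 | h(k) by the inductive hypothesis, 3 | 9·h(k); and 3 | 12 since 12 = 3·4. Therefore 3 | h(k+1).
Hence, by induction on m, the claim holds for every m ≥ 1.
Therefore the largest such d is 3.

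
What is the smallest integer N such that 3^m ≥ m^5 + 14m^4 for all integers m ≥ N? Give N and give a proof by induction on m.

N = 13

At m = 12: 531441 < 539136, so the inequality fails and N ≥ 13. We prove 3^m ≥ m^5 + 14m^4 for all m ≥ 13.
For the base case m = 13: 3^m = 1594323 and m^5 + 14m^4 = 771147, so 1594323 ≥ 771147.
For the inductive step, assume it holds for an arbitrary r ≥ 13, so 3^r ≥ r^5 + 14r^4.
Then 3^(r + 1) = 3·(3^r) ≥ 3·(r^5 + 14r^4).
Also, for r ≥ 13 we have 3·(r^5 + 14r^4) ≥ (r+1)^5 + 14(r+1)^4, since 3·(r^5 + 14r^4) − ((r+1)^5 + 14(r+1)^4) = 2r^5 + 23r^4 - 66r^3 - 94r^2 - 61r - 15, which is nonnegative for all r ≥ 13.
Combining, 3^(r + 1) ≥ (r+1)^5 + 14(r+1)^4.
This completes the induction.
Hence the smallest such N is 13.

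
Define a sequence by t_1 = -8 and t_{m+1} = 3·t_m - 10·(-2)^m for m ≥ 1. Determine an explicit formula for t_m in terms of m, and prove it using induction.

t_m = -(-2)^(m + 1) - 4·3^(m - 1)

Computing the first terms: t_1 = -8, t_2 = -4, t_3 = -52. This suggests t_m = -(-2)^(m + 1) - 4·3^(m - 1).
For the base case m = 1: the formula gives -8 = -8 = t_1.
For the inductive step, assume it holds for an arbitrary i ≥ 1, so t_i = -(-2)^(i + 1) - 4·3^(i - 1).
Then t_{i+1} = 3·t_i - 10·(-2)^i = 3·(-(-2)^(i + 1) - 4·3^(i - 1)) - 10·(-2)^i = -(-2)^(i + 2) - 4·3^i = -(-2)^((i+1) + 1) - 4·3^((i+1) - 1),
which is the claimed formula at m = i+1.
This completes the induction.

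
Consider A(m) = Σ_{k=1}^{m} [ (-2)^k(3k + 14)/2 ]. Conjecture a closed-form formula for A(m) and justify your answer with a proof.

A(m) = (-2)^m(m + 5) - 5

We claim A(m) = (-2)^m(m + 5) - 5 for all m ≥ 1.
For the base case m = 1: A(1) = -17, and the closed form gives -17. They agree.
Inductive step: assume the claim holds for m = k, so A(k) = (-2)^k(k + 5) - 5.
Then A(k+1) = A(k) + ((-2)^k(-3k - 17)) = ((-2)^k(k + 5) - 5) + ((-2)^k(-3k - 17)).
Simplifying, A(k+1) = -2(-2)^k·k - 12(-2)^k - 5 = (-2)^(k+1)((k+1) + 5) - 5,
which is the closed form with m = k+1.
By induction, the statement is established for all m ≥ 1.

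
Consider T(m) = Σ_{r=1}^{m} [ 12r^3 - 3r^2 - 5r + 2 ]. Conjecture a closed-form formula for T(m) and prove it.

T(m) = m(3m^3 + 5m^2 - m - 1)

We claim T(m) = m(3m^3 + 5m^2 - m - 1) for all m ≥ 1.
Base case (m = 1): T(1) = 6, and the closed form gives 6. They agree.
Inductive step: assume the claim holds for m = r, so T(r) = r(3r^3 + 5r^2 - r - 1).
Then T(r+1) = T(r) + (12r^3 + 33r^2 + 25r + 6) = (r(3r^3 + 5r^2 - r - 1)) + (12r^3 + 33r^2 + 25r + 6).
Simplifying, T(r+1) = (r + 1)(3r^3 + 14r^2 + 18r + 6) = (r+1)(3(r+1)^3 + 5(r+1)^2 - (r+1) - 1),
which is the closed form with m = r+1.
By induction, the statement is established for all m ≥ 1.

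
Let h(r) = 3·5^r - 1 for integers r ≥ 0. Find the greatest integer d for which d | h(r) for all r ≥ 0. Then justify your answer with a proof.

d = 2

Computing the first values: h(0) = 2 and h(1) = 14; gcd(2, 14) = 2, so d ≤ 2.
We prove 2 | 3·5^r - 1 for all r ≥ 0 by induction on r.
When r = 0: h(0) = 2 = 2·(1), so 2 | h(0).
Inductive step: assume the claim holds for r = p, i.e. 2 | h(p). Then
h(p+1) = 3·5^(p+1) - 1 = 5·(3·5^p - 1) + 4 = 5·h(p) + 4. The first term is divisible by 2 by the inductive hypothesis, and 4 is divisible by 2. Hence 2 | h(p+1).
This completes the induction.
Therefore the largest such d is 2.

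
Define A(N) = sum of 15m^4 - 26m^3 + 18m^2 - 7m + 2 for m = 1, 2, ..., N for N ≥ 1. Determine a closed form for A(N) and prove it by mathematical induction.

We claim A(N) = N(3N^4 + N^3 - 2N^2 - N + 1) for all N ≥ 1.
When N = 1: A(1) = 2, and the closed form gives 2. They agree.
Suppose the result is true for N = m, so A(m) = m(3m^4 + m^3 - 2m^2 - m + 1).
Then A(m+1) = A(m) + (15m^4 + 34m^3 + 30m^2 + 11m + 2) = (m(3m^4 + m^3 - 2m^2 - m + 1)) + (15m^4 + 34m^3 + 30m^2 + 11m + 2).
Simplifying, A(m+1) = (m + 1)(3m^4 + 13m^3 + 19m^2 + 10m + 2) = (m+1)(3(m+1)^4 + (m+1)^3 - 2(m+1)^2 - (m+1) + 1),
which is the closed form with N = m+1.
This completes the induction.

A(N) = N(3N^4 + N^3 - 2N^2 - N + 1)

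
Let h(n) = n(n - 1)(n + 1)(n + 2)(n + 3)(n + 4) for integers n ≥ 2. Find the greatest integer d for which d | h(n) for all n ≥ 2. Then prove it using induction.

Computing the first values: h(2) = 720 and h(3) = 5040; gcd(720, 5040) = 720, so d ≤ 720.
We prove 720 | n(n - 1)(n + 1)(n + 2)(n + 3)(n + 4) for all n ≥ 2 by induction on n.
Base step (n = 2): h(2) = 720 = 720·(1), so 720 | h(2).
Inductive step: assume the claim holds for n = p, i.e. 720 | h(p). Then
h(p+1) − h(p) = p·(p+1)·(p+2)·(p+3)·(p+4)·(p+5) − (p-1)·p·(p+1)·(p+2)·(p+3)·(p+4) = p·(p+1)·(p+2)·(p+3)·(p+4)·[(p+5) − (p-1)] = 6·p·(p+1)·(p+2)·(p+3)·(p+4). The product of 5 consecutive integers is divisible by (5)! = 120, so h(p+1) − h(p) is divisible by 6·120 = 720. By the inductive hypothesis 720 | h(p), hence 720 | h(p+1).
By the principle of mathematical induction, the result holds for all n ≥ 2.
Therefore the largest such d is 720.

d = 720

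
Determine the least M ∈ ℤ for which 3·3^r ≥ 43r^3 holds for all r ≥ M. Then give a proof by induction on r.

M = 9

At r = 8: 19683 < 22016, so the inequality fails and M ≥ 9. We prove 3·3^r ≥ 43r^3 for all r ≥ 9.
For the base case r = 9: 3·3^r = 59049 and 43r^3 = 31347, so 59049 ≥ 31347.
Inductive step: suppose the statement holds for some i ≥ 9, so 3·3^i ≥ 43i^3.
Then 3·3^(i + 1) = 3·(3·3^i) ≥ 3·(43i^3).
Also, for i ≥ 9 we have 3·(43i^3) ≥ 43(i+1)^3, since 3 ≥ (1 + 1/i)^3 for all i ≥ 9.
Combining, 3·3^(i + 1) ≥ 43(i+1)^3.
This completes the induction.
Hence the smallest such M is 9.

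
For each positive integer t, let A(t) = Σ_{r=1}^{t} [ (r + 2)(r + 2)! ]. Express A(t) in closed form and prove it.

A(t) = (t + 3)! - 6

We claim A(t) = (t + 3)! - 6 for all t ≥ 1.
Base case (t = 1): A(1) = 18, and the closed form gives 18. They agree.
For the inductive step, assume it holds for an arbitrary r ≥ 1, so A(r) = (r + 3)! - 6.
Then A(r+1) = A(r) + ((r + 3)(r + 3)!) = ((r + 3)! - 6) + ((r + 3)(r + 3)!).
Simplifying, A(r+1) = ((r+1) + 3)! - 6,
which is the closed form with t = r+1.
This completes the induction.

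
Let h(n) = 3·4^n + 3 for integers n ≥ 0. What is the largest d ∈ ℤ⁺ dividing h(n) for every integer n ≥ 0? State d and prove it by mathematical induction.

d = 3

Computing the first values: h(0) = 6 and h(1) = 15; gcd(6, 15) = 3, so d ≤ 3.
We prove 3 | 3·4^n + 3 for all n ≥ 0 by induction on n.
When n = 0: h(0) = 6 = 3·(2), so 3 | h(0).
Suppose the result is true for n = m, i.e. 3 | h(m). Then
h(m+1) = 3·4^(m+1) + 3 = 4·(3·4^m + 3) - 9 = 4·h(m) - 9. The first term is divisible by 3 by the inductive hypothesis, and -9 is divisible by 3. Hence 3 | h(m+1).
By induction, the statement is established for all n ≥ 0.
Therefore the largest such d is 3.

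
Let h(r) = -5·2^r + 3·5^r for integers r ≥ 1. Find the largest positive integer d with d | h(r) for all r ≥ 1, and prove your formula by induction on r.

Computing the first values: h(1) = 5 and h(2) = 55; gcd(5, 55) = 5, so d ≤ 5.
We prove 5 | -5·2^r + 3·5^r for all r ≥ 1 by induction on r.
When r = 1: h(1) = 5 = 5·(1), so 5 | h(1).
For the inductive step, assume it holds for an arbitrary p ≥ 1, i.e. 5 | h(p). Then
h(p+1) − 5·h(p) = (-5·2^(p+1) + 3·5^(p+1)) − 5·(-5·2^p + 3·5^p) = (-5)·2^p·(2 − 5) = (15)·2^p. Since 5 | h(p) by the inductive hypothesis, 5 | 5·h(p); and 5 | 15 since 15 = 5·3. Therefore 5 | h(p+1).
By the principle of mathematical induction, the result holds for all r ≥ 1.
Therefore the largest such d is 5.

d = 5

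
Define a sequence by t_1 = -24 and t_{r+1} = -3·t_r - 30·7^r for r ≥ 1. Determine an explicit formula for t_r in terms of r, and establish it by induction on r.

t_r = (-3)^r - 3·7^r

Computing the first terms: t_1 = -24, t_2 = -138, t_3 = -1056. This suggests t_r = (-3)^r - 3·7^r.
Base step (r = 1): the formula gives -24 = -24 = t_1.
Inductive step: assume the claim holds for r = p, so t_p = (-3)^p - 3·7^p.
Then t_{p+1} = -3·t_p - 30·7^p = -3·((-3)^p - 3·7^p) - 30·7^p = (-3)^(p + 1) - 3·7^(p + 1),
which is the claimed formula at r = p+1.
By induction, the statement is established for all r ≥ 1.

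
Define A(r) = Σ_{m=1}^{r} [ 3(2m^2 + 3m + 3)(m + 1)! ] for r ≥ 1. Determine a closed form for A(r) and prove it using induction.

A(r) = (6r + 3)(r + 2)! - 6

We claim A(r) = (6r + 3)(r + 2)! - 6 for all r ≥ 1.
For the base case r = 1: A(1) = 48, and the closed form gives 48. They agree.
For the inductive step, assume it holds for an arbitrary m ≥ 1, so A(m) = (6m + 3)(m + 2)! - 6.
Then A(m+1) = A(m) + (3(2m^2 + 7m + 8)(m + 2)!) = ((6m + 3)(m + 2)! - 6) + (3(2m^2 + 7m + 8)(m + 2)!).
Simplifying, A(m+1) = (6(m+1) + 3)((m+1) + 2)! - 6,
which is the closed form with r = m+1.
By the principle of mathematical induction, the result holds for all r ≥ 1.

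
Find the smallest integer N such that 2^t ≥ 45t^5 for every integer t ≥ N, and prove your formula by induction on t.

At t = 30: 1073741824 < 1093500000, so the inequality fails and N ≥ 31. We prove 2^t ≥ 45t^5 for all t ≥ 31.
For the base case t = 31: 2^t = 2147483648 and 45t^5 = 1288311795, so 2147483648 ≥ 1288311795.
Inductive step: assume the claim holds for t = k, so 2^k ≥ 45k^5.
Then 2^(k + 1) = 2·(2^k) ≥ 2·(45k^5).
Also, for k ≥ 31 we have 2·(45k^5) ≥ 45(k+1)^5, since 2 ≥ (1 + 1/k)^5 for all k ≥ 31.
Combining, 2^(k + 1) ≥ 45(k+1)^5.
By induction, the statement is established for all t ≥ 31.
Hence the smallest such N is 31.

N = 31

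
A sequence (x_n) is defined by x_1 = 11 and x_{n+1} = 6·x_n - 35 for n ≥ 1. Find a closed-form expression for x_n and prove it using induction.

x_n = 4·6^(n - 1) + 7

Computing the first terms: x_1 = 11, x_2 = 31, x_3 = 151. This suggests x_n = 4·6^(n - 1) + 7.
For the base case n = 1: the formula gives 11 = 11 = x_1.
For the inductive step, assume it holds for an arbitrary j ≥ 1, so x_j = 4·6^(j - 1) + 7.
Then x_{j+1} = 6·x_j - 35 = 6·(4·6^(j - 1) + 7) - 35 = 4·6^j + 7 = 4·6^((j+1) - 1) + 7,
which is the claimed formula at n = j+1.
By induction, the statement is established for all n ≥ 1.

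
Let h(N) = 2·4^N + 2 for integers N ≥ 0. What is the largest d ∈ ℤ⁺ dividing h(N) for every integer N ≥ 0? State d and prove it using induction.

d = 2

Computing the first values: h(0) = 4 and h(1) = 10; gcd(4, 10) = 2, so d ≤ 2.
We prove 2 | 2·4^N + 2 for all N ≥ 0 by induction on N.
Base step (N = 0): h(0) = 4 = 2·(2), so 2 | h(0).
For the inductive step, assume it holds for an arbitrary i ≥ 0, i.e. 2 | h(i). Then
h(i+1) = 2·4^(i+1) + 2 = 4·(2·4^i + 2) - 6 = 4·h(i) - 6. The first term is divisible by 2 by the inductive hypothesis, and -6 is divisible by 2. Hence 2 | h(i+1).
Hence, by induction on N, the claim holds for every N ≥ 0.
Therefore the largest such d is 2.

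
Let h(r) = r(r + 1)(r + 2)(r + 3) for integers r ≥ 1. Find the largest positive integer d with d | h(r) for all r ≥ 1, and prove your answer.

Computing the first values: h(1) = 24 and h(2) = 120; gcd(24, 120) = 24, so d ≤ 24.
We prove 24 | r(r + 1)(r + 2)(r + 3) for all r ≥ 1 by induction on r.
When r = 1: h(1) = 24 = 24·(1), so 24 | h(1).
Inductive step: suppose the statement holds for some j ≥ 1, i.e. 24 | h(j). Then
h(j+1) − h(j) = (j+1)·(j+2)·(j+3)·(j+4) − j·(j+1)·(j+2)·(j+3) = (j+1)·(j+2)·(j+3)·[(j+4) − j] = 4·(j+1)·(j+2)·(j+3). The product of 3 consecutive integers is divisible by (3)! = 6, so h(j+1) − h(j) is divisible by 4·6 = 24. By the inductive hypothesis 24 | h(j), hence 24 | h(j+1).
By the principle of mathematical induction, the result holds for all r ≥ 1.
Therefore the largest such d is 24.

d = 24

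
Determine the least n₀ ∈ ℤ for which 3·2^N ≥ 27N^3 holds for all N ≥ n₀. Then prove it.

n₀ = 15

At N = 14: 49152 < 74088, so the inequality fails and n₀ ≥ 15. We prove 3·2^N ≥ 27N^3 for all N ≥ 15.
Base step (N = 15): 3·2^N = 98304 and 27N^3 = 91125, so 98304 ≥ 91125.
Suppose the result is true for N = j, so 3·2^j ≥ 27j^3.
Then 3·2^(j + 1) = 2·(3·2^j) ≥ 2·(27j^3).
Also, for j ≥ 15 we have 2·(27j^3) ≥ 27(j+1)^3, since 2 ≥ (1 + 1/j)^3 for all j ≥ 15.
Combining, 3·2^(j + 1) ≥ 27(j+1)^3.
Hence, by induction on N, the claim holds for every N ≥ 15.
Hence the smallest such n₀ is 15.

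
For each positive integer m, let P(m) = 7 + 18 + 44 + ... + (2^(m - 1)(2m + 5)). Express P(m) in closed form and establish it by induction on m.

We claim P(m) = 2^m(2m + 3) - 3 for all m ≥ 1.
Base step (m = 1): P(1) = 7, and the closed form gives 7. They agree.
Inductive step: assume the claim holds for m = k, so P(k) = 2^k(2k + 3) - 3.
Then P(k+1) = P(k) + (2^k(2k + 7)) = (2^k(2k + 3) - 3) + (2^k(2k + 7)).
Simplifying, P(k+1) = 4·2^k·k + 10·2^k - 3 = 2^(k+1)(2(k+1) + 3) - 3,
which is the closed form with m = k+1.
By the principle of mathematical induction, the result holds for all m ≥ 1.

P(m) = 2^m(2m + 3) - 3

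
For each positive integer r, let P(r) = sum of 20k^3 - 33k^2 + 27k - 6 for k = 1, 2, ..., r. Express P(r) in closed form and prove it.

P(r) = r(5r^3 - r^2 + 2r + 2)

We claim P(r) = r(5r^3 - r^2 + 2r + 2) for all r ≥ 1.
For the base case r = 1: P(1) = 8, and the closed form gives 8. They agree.
Suppose the result is true for r = k, so P(k) = k(5k^3 - k^2 + 2k + 2).
Then P(k+1) = P(k) + (20k^3 + 27k^2 + 21k + 8) = (k(5k^3 - k^2 + 2k + 2)) + (20k^3 + 27k^2 + 21k + 8).
Simplifying, P(k+1) = (k + 1)(5k^3 + 14k^2 + 15k + 8) = (k+1)(5(k+1)^3 - (k+1)^2 + 2(k+1) + 2),
which is the closed form with r = k+1.
This completes the induction.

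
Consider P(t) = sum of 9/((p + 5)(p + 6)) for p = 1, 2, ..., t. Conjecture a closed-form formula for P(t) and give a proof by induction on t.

P(t) = 3t/(2(t + 6))

We claim P(t) = 3t/(2(t + 6)) for all t ≥ 1.
When t = 1: P(1) = 3/14, and the closed form gives 3/14. They agree.
Inductive step: assume the claim holds for t = p, so P(p) = 3p/(2(p + 6)).
Then P(p+1) = P(p) + (9/((p + 6)(p + 7))) = (3p/(2(p + 6))) + (9/((p + 6)(p + 7))).
Simplifying, P(p+1) = 3(p + 1)/(2(p + 7)) = 3(p+1)/(2((p+1) + 6)),
which is the closed form with t = p+1.
This completes the induction.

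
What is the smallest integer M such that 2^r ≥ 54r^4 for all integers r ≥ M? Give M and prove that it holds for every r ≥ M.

M = 25

At r = 24: 16777216 < 17915904, so the inequality fails and M ≥ 25. We prove 2^r ≥ 54r^4 for all r ≥ 25.
Base step (r = 25): 2^r = 33554432 and 54r^4 = 21093750, so 33554432 ≥ 21093750.
Inductive step: suppose the statement holds for some p ≥ 25, so 2^p ≥ 54p^4.
Then 2^(p + 1) = 2·(2^p) ≥ 2·(54p^4).
Also, for p ≥ 25 we have 2·(54p^4) ≥ 54(p+1)^4, since 2 ≥ (1 + 1/p)^4 for all p ≥ 25.
Combining, 2^(p + 1) ≥ 54(p+1)^4.
This completes the induction.
Hence the smallest such M is 25.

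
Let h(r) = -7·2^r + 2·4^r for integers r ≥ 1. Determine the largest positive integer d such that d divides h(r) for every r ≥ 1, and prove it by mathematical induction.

Computing the first values: h(1) = -6 and h(2) = 4; gcd(-6, 4) = 2, so d ≤ 2.
We prove 2 | -7·2^r + 2·4^r for all r ≥ 1 by induction on r.
For the base case r = 1: h(1) = -6 = 2·(-3), so 2 | h(1).
Inductive step: suppose the statement holds for some i ≥ 1, i.e. 2 | h(i). Then
h(i+1) − 4·h(i) = (-7·2^(i+1) + 2·4^(i+1)) − 4·(-7·2^i + 2·4^i) = (-7)·2^i·(2 − 4) = (14)·2^i. Since 2 | h(i) by the inductive hypothesis, 2 | 4·h(i); and 2 | 14 since 14 = 2·7. Therefore 2 | h(i+1).
This completes the induction.
Therefore the largest such d is 2.

d = 2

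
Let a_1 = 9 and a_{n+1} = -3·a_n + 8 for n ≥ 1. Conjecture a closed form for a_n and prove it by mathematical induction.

a_n = 7(-3)^(n - 1) + 2

Computing the first terms: a_1 = 9, a_2 = -19, a_3 = 65. This suggests a_n = 7(-3)^(n - 1) + 2.
Base case (n = 1): the formula gives 9 = 9 = a_1.
Inductive step: suppose the statement holds for some m ≥ 1, so a_m = 7(-3)^(m - 1) + 2.
Then a_{m+1} = -3·a_m + 8 = -3·(7(-3)^(m - 1) + 2) + 8 = 7(-3)^m + 2 = 7(-3)^((m+1) - 1) + 2,
which is the claimed formula at n = m+1.
Hence, by induction on n, the claim holds for every n ≥ 1.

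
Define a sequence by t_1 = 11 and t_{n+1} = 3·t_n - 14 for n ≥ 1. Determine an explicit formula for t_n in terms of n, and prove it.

t_n = 4·3^(n - 1) + 7

Computing the first terms: t_1 = 11, t_2 = 19, t_3 = 43. This suggests t_n = 4·3^(n - 1) + 7.
Base step (n = 1): the formula gives 11 = 11 = t_1.
For the inductive step, assume it holds for an arbitrary i ≥ 1, so t_i = 4·3^(i - 1) + 7.
Then t_{i+1} = 3·t_i - 14 = 3·(4·3^(i - 1) + 7) - 14 = 4·3^i + 7 = 4·3^((i+1) - 1) + 7,
which is the claimed formula at n = i+1.
Hence, by induction on n, the claim holds for every n ≥ 1.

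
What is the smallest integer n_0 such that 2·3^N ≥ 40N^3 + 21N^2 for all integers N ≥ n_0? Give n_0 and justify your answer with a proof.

At N = 8: 13122 < 21824, so the inequality fails and n_0 ≥ 9. We prove 2·3^N ≥ 40N^3 + 21N^2 for all N ≥ 9.
Base case (N = 9): 2·3^N = 39366 and 40N^3 + 21N^2 = 30861, so 39366 ≥ 30861.
Inductive step: assume the claim holds for N = m, so 2·3^m ≥ 40m^3 + 21m^2.
Then 2·3^(m + 1) = 3·(2·3^m) ≥ 3·(40m^3 + 21m^2).
Also, for m ≥ 9 we have 3·(40m^3 + 21m^2) ≥ 40(m+1)^3 + 21(m+1)^2, since 3·(40m^3 + 21m^2) − (40(m+1)^3 + 21(m+1)^2) = 80m^3 - 78m^2 - 162m - 61, which is nonnegative for all m ≥ 9.
Combining, 2·3^(m + 1) ≥ 40(m+1)^3 + 21(m+1)^2.
By the principle of mathematical induction, the result holds for all N ≥ 9.
Hence the smallest such n_0 is 9.

n_0 = 9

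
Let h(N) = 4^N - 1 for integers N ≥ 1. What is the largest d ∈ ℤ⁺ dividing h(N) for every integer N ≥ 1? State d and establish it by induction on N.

d = 3

Computing the first values: h(1) = 3 and h(2) = 15; gcd(3, 15) = 3, so d ≤ 3.
We prove 3 | 4^N - 1 for all N ≥ 1 by induction on N.
Base case (N = 1): h(1) = 3 = 3·(1), so 3 | h(1).
Suppose the result is true for N = p, i.e. 3 | h(p). Then
4^{p+1} − 1^{p+1} = 4·4^p − 1·1^p = 4·(4^p − 1^p) + (3)·1^p. The first term is divisible by 3 by the inductive hypothesis, and the second term (3)·1^p is divisible by 3 since 3 | 3. Hence 3 | h(p+1).
By the principle of mathematical induction, the result holds for all N ≥ 1.
Therefore the largest such d is 3.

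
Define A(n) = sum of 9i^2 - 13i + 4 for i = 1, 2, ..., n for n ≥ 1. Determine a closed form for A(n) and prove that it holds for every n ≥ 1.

We claim A(n) = n(n - 1)(3n + 1) for all n ≥ 1.
When n = 1: A(1) = 0, and the closed form gives 0. They agree.
Suppose the result is true for n = i, so A(i) = i(3i^2 - 2i - 1).
Then A(i+1) = A(i) + (i(9i + 5)) = (i(3i^2 - 2i - 1)) + (i(9i + 5)).
Simplifying, A(i+1) = i(i + 1)(3i + 4) = (i+1)((i+1) - 1)(3(i+1) + 1),
which is the closed form with n = i+1.
This completes the induction.

A(n) = n(n - 1)(3n + 1)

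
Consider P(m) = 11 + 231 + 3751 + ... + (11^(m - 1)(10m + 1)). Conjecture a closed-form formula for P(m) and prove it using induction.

We claim P(m) = 11^m·m for all m ≥ 1.
Base step (m = 1): P(1) = 11, and the closed form gives 11. They agree.
Inductive step: assume the claim holds for m = k, so P(k) = 11^k·k.
Then P(k+1) = P(k) + (11^k(10k + 11)) = (11^k·k) + (11^k(10k + 11)).
Simplifying, P(k+1) = 11^(k + 1)(k + 1) = 11^(k+1)·(k+1),
which is the closed form with m = k+1.
By induction, the statement is established for all m ≥ 1.

P(m) = 11^m·m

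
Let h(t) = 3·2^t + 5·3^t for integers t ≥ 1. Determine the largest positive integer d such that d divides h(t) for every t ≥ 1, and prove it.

d = 3

Computing the first values: h(1) = 21 and h(2) = 57; gcd(21, 57) = 3, so d ≤ 3.
We prove 3 | 3·2^t + 5·3^t for all t ≥ 1 by induction on t.
Base case (t = 1): h(1) = 21 = 3·(7), so 3 | h(1).
For the inductive step, assume it holds for an arbitrary k ≥ 1, i.e. 3 | h(k). Then
h(k+1) − 3·h(k) = (3·2^(k+1) + 5·3^(k+1)) − 3·(3·2^k + 5·3^k) = (3)·2^k·(2 − 3) = (-3)·2^k. Since 3 | h(k) by the inductive hypothesis, 3 | 3·h(k); and 3 | -3 since -3 = 3·-1. Therefore 3 | h(k+1).
By induction, the statement is established for all t ≥ 1.
Therefore the largest such d is 3.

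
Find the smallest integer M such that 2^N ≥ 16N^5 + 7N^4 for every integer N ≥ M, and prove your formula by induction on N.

At N = 28: 268435456 < 279668480, so the inequality fails and M ≥ 29. We prove 2^N ≥ 16N^5 + 7N^4 for all N ≥ 29.
For the base case N = 29: 2^N = 536870912 and 16N^5 + 7N^4 = 333129351, so 536870912 ≥ 333129351.
Inductive step: assume the claim holds for N = i, so 2^i ≥ 16i^5 + 7i^4.
Then 2^(i + 1) = 2·(2^i) ≥ 2·(16i^5 + 7i^4).
Also, for i ≥ 29 we have 2·(16i^5 + 7i^4) ≥ 16(i+1)^5 + 7(i+1)^4, since 2·(16i^5 + 7i^4) − (16(i+1)^5 + 7(i+1)^4) = 16i^5 - 73i^4 - 188i^3 - 202i^2 - 108i - 23, which is nonnegative for all i ≥ 29.
Combining, 2^(i + 1) ≥ 16(i+1)^5 + 7(i+1)^4.
Hence, by induction on N, the claim holds for every N ≥ 29.
Hence the smallest such M is 29.

M = 29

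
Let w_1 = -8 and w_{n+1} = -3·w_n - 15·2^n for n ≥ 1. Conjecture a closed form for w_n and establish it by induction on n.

Computing the first terms: w_1 = -8, w_2 = -6, w_3 = -42. This suggests w_n = -2(-3)^(n - 1) - 3·2^n.
When n = 1: the formula gives -8 = -8 = w_1.
Suppose the result is true for n = j, so w_j = -2(-3)^(j - 1) - 3·2^j.
Then w_{j+1} = -3·w_j - 15·2^j = -3·(-2(-3)^(j - 1) - 3·2^j) - 15·2^j = -2(-3)^j - 3·2^(j + 1) = -2(-3)^((j+1) - 1) - 3·2^(j+1),
which is the claimed formula at n = j+1.
By the principle of mathematical induction, the result holds for all n ≥ 1.

w_n = -2(-3)^(n - 1) - 3·2^n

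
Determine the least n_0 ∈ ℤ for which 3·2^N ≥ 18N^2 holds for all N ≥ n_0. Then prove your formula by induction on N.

n_0 = 9

At N = 8: 768 < 1152, so the inequality fails and n_0 ≥ 9. We prove 3·2^N ≥ 18N^2 for all N ≥ 9.
When N = 9: 3·2^N = 1536 and 18N^2 = 1458, so 1536 ≥ 1458.
Inductive step: suppose the statement holds for some j ≥ 9, so 3·2^j ≥ 18j^2.
Then 3·2^(j + 1) = 2·(3·2^j) ≥ 2·(18j^2).
Also, for j ≥ 9 we have 2·(18j^2) ≥ 18(j+1)^2, since 2 ≥ (1 + 1/j)^2 for all j ≥ 9.
Combining, 3·2^(j + 1) ≥ 18(j+1)^2.
By the principle of mathematical induction, the result holds for all N ≥ 9.
Hence the smallest such n_0 is 9.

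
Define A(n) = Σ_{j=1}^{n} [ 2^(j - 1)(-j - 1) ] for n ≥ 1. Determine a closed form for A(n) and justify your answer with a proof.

We claim A(n) = -2^n·n for all n ≥ 1.
Base case (n = 1): A(1) = -2, and the closed form gives -2. They agree.
For the inductive step, assume it holds for an arbitrary j ≥ 1, so A(j) = -2^j·j.
Then A(j+1) = A(j) + (2^j(-j - 2)) = (-2^j·j) + (2^j(-j - 2)).
Simplifying, A(j+1) = 2^(j + 1)(-j - 1) = -2^(j+1)·(j+1),
which is the closed form with n = j+1.
By the principle of mathematical induction, the result holds for all n ≥ 1.

A(n) = -2^n·n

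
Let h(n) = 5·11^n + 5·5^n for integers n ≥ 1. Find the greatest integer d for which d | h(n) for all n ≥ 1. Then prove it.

Computing the first values: h(1) = 80 and h(2) = 730; gcd(80, 730) = 10, so d ≤ 10.
We prove 10 | 5·11^n + 5·5^n for all n ≥ 1 by induction on n.
Base step (n = 1): h(1) = 80 = 10·(8), so 10 | h(1).
Suppose the result is true for n = p, i.e. 10 | h(p). Then
h(p+1) − 11·h(p) = (5·11^(p+1) + 5·5^(p+1)) − 11·(5·11^p + 5·5^p) = (5)·5^p·(5 − 11) = (-30)·5^p. Since 10 | h(p) by the inductive hypothesis, 10 | 11·h(p); and 10 | -30 since -30 = 10·-3. Therefore 10 | h(p+1).
This completes the induction.
Therefore the largest such d is 10.

d = 10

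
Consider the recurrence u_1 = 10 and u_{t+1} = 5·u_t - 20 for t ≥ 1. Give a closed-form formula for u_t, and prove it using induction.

Computing the first terms: u_1 = 10, u_2 = 30, u_3 = 130. This suggests u_t = 5^t + 5.
Base step (t = 1): the formula gives 10 = 10 = u_1.
Suppose the result is true for t = k, so u_k = 5^k + 5.
Then u_{k+1} = 5·u_k - 20 = 5·(5^k + 5) - 20 = 5^(k + 1) + 5,
which is the claimed formula at t = k+1.
Hence, by induction on t, the claim holds for every t ≥ 1.

u_t = 5^t + 5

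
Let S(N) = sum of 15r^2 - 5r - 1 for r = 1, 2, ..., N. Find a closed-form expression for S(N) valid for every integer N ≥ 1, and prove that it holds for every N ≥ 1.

We claim S(N) = N(5N^2 + 5N - 1) for all N ≥ 1.
When N = 1: S(1) = 9, and the closed form gives 9. They agree.
Inductive step: assume the claim holds for N = r, so S(r) = r(5r^2 + 5r - 1).
Then S(r+1) = S(r) + (15r^2 + 25r + 9) = (r(5r^2 + 5r - 1)) + (15r^2 + 25r + 9).
Simplifying, S(r+1) = (r + 1)(5r^2 + 15r + 9) = (r+1)(5(r+1)^2 + 5(r+1) - 1),
which is the closed form with N = r+1.
This completes the induction.

S(N) = N(5N^2 + 5N - 1)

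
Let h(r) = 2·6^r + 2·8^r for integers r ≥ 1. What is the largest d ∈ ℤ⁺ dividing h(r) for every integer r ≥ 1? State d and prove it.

d = 4

Computing the first values: h(1) = 28 and h(2) = 200; gcd(28, 200) = 4, so d ≤ 4.
We prove 4 | 2·6^r + 2·8^r for all r ≥ 1 by induction on r.
Base case (r = 1): h(1) = 28 = 4·(7), so 4 | h(1).
Inductive step: suppose the statement holds for some i ≥ 1, i.e. 4 | h(i). Then
h(i+1) − 8·h(i) = (2·6^(i+1) + 2·8^(i+1)) − 8·(2·6^i + 2·8^i) = (2)·6^i·(6 − 8) = (-4)·6^i. Since 4 | h(i) by the inductive hypothesis, 4 | 8·h(i); and 4 | -4 since -4 = 4·-1. Therefore 4 | h(i+1).
By the principle of mathematical induction, the result holds for all r ≥ 1.
Therefore the largest such d is 4.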